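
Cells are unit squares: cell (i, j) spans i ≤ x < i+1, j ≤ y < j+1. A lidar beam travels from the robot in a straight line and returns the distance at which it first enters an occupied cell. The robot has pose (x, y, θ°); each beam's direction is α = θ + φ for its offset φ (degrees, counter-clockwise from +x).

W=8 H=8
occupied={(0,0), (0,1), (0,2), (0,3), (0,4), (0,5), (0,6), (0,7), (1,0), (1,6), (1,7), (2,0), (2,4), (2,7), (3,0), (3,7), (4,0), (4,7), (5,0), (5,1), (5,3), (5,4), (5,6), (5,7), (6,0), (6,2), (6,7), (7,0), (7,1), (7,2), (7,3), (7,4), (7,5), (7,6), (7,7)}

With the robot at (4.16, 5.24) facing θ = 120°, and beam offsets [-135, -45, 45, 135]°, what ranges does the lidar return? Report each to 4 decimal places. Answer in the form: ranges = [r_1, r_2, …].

beam 1: φ=-135°, α=345°
  dir = (cos 345°, sin 345°) = (0.9659, -0.2588); from cell (4,5)
  next x-line at t=0.8696, next y-line at t=0.9273; Δt_x=1.0353, Δt_y=3.8637
    x: enter (5,5) at t=0.8696
    y: enter (5,4) at t=0.9273 ← occupied
  → r_1 = 0.9273
beam 2: φ=-45°, α=75°
  dir = (cos 75°, sin 75°) = (0.2588, 0.9659); from cell (4,5)
  next x-line at t=3.2455, next y-line at t=0.7868; Δt_x=3.8637, Δt_y=1.0353
    y: enter (4,6) at t=0.7868
    y: enter (4,7) at t=1.8221 ← occupied
  → r_2 = 1.8221
beam 3: φ=45°, α=165°
  dir = (cos 165°, sin 165°) = (-0.9659, 0.2588); from cell (4,5)
  next x-line at t=0.1656, next y-line at t=2.9364; Δt_x=1.0353, Δt_y=3.8637
    x: enter (3,5) at t=0.1656
    x: enter (2,5) at t=1.2009
    x: enter (1,5) at t=2.2362
    y: enter (1,6) at t=2.9364 ← occupied
  → r_3 = 2.9364
beam 4: φ=135°, α=255°
  dir = (cos 255°, sin 255°) = (-0.2588, -0.9659); from cell (4,5)
  next x-line at t=0.6182, next y-line at t=0.2485; Δt_x=3.8637, Δt_y=1.0353
    y: enter (4,4) at t=0.2485
    x: enter (3,4) at t=0.6182
    y: enter (3,3) at t=1.2837
    y: enter (3,2) at t=2.3190
    y: enter (3,1) at t=3.3543
    y: enter (3,0) at t=4.3896 ← occupied
  → r_4 = 4.3896

ranges = [0.9273, 1.8221, 2.9364, 4.3896]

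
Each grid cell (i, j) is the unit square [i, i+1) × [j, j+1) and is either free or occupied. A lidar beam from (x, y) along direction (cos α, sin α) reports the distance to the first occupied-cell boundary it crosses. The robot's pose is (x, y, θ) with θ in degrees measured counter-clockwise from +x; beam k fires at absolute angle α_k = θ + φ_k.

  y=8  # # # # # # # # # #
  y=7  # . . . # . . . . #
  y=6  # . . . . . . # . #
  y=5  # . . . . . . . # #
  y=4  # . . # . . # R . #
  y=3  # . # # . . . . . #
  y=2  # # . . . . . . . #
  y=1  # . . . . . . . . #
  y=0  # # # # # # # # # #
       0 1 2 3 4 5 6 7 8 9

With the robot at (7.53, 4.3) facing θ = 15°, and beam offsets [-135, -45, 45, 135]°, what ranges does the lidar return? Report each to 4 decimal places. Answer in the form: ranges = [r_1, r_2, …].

beam 1: φ=-135°, α=240°
  direction (-0.5000, -0.8660); cell (7,4); t to first gridline: x 1.0600, y 0.3464 (then +2.0000 / +1.1547)
    (7,3) via y @ 0.3464
    (6,3) via x @ 1.0600
    (6,2) via y @ 1.5011
    (6,1) via y @ 2.6558
    (5,1) via x @ 3.0600
    (5,0) via y @ 3.8105  # hit
  → r_1 = 3.8105
beam 2: φ=-45°, α=330°
  direction (0.8660, -0.5000); cell (7,4); t to first gridline: x 0.5427, y 0.6000 (then +1.1547 / +2.0000)
    (8,4) via x @ 0.5427
    (8,3) via y @ 0.6000
    (9,3) via x @ 1.6974  # hit
  → r_2 = 1.6974
beam 3: φ=45°, α=60°
  direction (0.5000, 0.8660); cell (7,4); t to first gridline: x 0.9400, y 0.8083 (then +2.0000 / +1.1547)
    (7,5) via y @ 0.8083
    (8,5) via x @ 0.9400  # hit
  → r_3 = 0.9400
beam 4: φ=135°, α=150°
  direction (-0.8660, 0.5000); cell (7,4); t to first gridline: x 0.6120, y 1.4000 (then +1.1547 / +2.0000)
    (6,4) via x @ 0.6120  # hit
  → r_4 = 0.6120

ranges = [3.8105, 1.6974, 0.9400, 0.6120]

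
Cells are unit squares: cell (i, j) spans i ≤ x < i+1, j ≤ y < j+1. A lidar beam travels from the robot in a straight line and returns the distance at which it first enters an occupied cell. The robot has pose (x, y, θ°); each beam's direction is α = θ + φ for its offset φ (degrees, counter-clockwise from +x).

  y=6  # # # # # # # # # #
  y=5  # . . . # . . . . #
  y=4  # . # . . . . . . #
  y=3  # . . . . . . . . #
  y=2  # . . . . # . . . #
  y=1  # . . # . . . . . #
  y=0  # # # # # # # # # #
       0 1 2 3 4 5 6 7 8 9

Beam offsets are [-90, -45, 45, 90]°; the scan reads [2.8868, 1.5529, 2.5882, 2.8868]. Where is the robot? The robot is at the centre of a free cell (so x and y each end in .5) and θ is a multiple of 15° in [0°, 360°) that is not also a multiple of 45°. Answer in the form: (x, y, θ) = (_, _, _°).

The pose lattice has 36·16 = 576 candidates. Test each by forward raycasting.
  (1.5, 3.5, 150°): beam 1 = 1.0000 ≠ 2.8868 ✗
  (3.5, 2.5, 75°): beam 1 = 1.5529 ≠ 2.8868 ✗
  (6.5, 5.5, 195°): beam 1 = 0.5176 ≠ 2.8868 ✗
  …
  (7.5, 3.5, 30°): r_1=2.8868, r_2=1.5529, r_3=2.5882, r_4=2.8868 — all match ✓
No second candidate reproduces the full scan.

(x, y, θ) = (7.5, 3.5, 30°)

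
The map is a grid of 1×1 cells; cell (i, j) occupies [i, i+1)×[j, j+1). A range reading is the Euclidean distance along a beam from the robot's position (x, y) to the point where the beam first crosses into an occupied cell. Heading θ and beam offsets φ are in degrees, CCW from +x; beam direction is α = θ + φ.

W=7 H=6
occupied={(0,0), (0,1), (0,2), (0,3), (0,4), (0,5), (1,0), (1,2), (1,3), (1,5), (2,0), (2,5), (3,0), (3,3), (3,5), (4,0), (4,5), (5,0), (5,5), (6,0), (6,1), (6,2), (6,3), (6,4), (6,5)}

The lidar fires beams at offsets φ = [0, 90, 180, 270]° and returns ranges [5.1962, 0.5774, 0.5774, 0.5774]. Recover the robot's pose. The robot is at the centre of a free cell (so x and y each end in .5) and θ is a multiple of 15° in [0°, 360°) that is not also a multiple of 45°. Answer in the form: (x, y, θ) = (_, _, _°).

Enumerate (i+0.5, j+0.5, θ) over the 17 free cells and 16 admissible headings. For each, cast all 4 beams and compare to the given ranges.
  (5.5, 4.5, 105°): beam 1 = 0.5176 ≠ 5.1962 ✗
  (5.5, 2.5, 165°): beam 1 = 1.9319 ≠ 5.1962 ✗
  (3.5, 4.5, 165°): beam 1 = 1.9319 ≠ 5.1962 ✗
  (3.5, 4.5, 240°): beam 1 = 0.5774 ≠ 5.1962 ✗
  …
  (1.5, 1.5, 30°): r_1=5.1962, r_2=0.5774, r_3=0.5774, r_4=0.5774 — all match ✓
Only this pose fits every beam.

(x, y, θ) = (1.5, 1.5, 30°)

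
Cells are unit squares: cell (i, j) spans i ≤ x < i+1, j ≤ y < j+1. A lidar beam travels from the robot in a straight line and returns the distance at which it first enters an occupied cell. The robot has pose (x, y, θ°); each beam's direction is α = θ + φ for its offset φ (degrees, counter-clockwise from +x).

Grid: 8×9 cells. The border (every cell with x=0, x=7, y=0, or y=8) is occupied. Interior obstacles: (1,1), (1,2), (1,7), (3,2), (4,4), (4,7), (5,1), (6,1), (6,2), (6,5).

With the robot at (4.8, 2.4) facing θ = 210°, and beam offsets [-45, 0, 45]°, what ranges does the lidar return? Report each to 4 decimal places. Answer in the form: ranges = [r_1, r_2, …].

ranges = [0.8282, 2.8000, 1.4494]

beam 1: φ=-45°, α=165°
  cosα=-0.9659 sinα=0.2588 | (4,2) | tMaxX 0.8282 tMaxY 2.3182 | tΔX 1.0353 tΔY 3.8637
    t=0.8282 [x] (3,2) — stop
  → r_1 = 0.8282
beam 2: φ=0°, α=210°
  cosα=-0.8660 sinα=-0.5000 | (4,2) | tMaxX 0.9238 tMaxY 0.8000 | tΔX 1.1547 tΔY 2.0000
    t=0.8000 [y] (4,1)
    t=0.9238 [x] (3,1)
    t=2.0785 [x] (2,1)
    t=2.8000 [y] (2,0) — stop
  → r_2 = 2.8000
beam 3: φ=45°, α=255°
  cosα=-0.2588 sinα=-0.9659 | (4,2) | tMaxX 3.0910 tMaxY 0.4141 | tΔX 3.8637 tΔY 1.0353
    t=0.4141 [y] (4,1)
    t=1.4494 [y] (4,0) — stop
  → r_3 = 1.4494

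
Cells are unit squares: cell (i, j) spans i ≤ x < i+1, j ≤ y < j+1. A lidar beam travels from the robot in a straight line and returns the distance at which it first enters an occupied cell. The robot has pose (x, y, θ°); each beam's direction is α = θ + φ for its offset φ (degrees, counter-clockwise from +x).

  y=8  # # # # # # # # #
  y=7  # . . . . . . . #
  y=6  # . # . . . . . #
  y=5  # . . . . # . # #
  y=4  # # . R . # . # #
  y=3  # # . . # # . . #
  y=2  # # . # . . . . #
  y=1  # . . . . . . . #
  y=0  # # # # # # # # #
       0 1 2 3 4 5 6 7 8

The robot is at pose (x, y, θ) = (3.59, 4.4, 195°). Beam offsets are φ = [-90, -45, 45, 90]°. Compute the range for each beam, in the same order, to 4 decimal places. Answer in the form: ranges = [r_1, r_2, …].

beam 1: φ=-90°, α=105°
  direction (-0.2588, 0.9659); cell (3,4); t to first gridline: x 2.2796, y 0.6212 (then +3.8637 / +1.0353)
    (3,5) via y @ 0.6212
    (3,6) via y @ 1.6564
    (2,6) via x @ 2.2796  # hit
  → r_1 = 2.2796
beam 2: φ=-45°, α=150°
  direction (-0.8660, 0.5000); cell (3,4); t to first gridline: x 0.6813, y 1.2000 (then +1.1547 / +2.0000)
    (2,4) via x @ 0.6813
    (2,5) via y @ 1.2000
    (1,5) via x @ 1.8360
    (0,5) via x @ 2.9907  # hit
  → r_2 = 2.9907
beam 3: φ=45°, α=240°
  direction (-0.5000, -0.8660); cell (3,4); t to first gridline: x 1.1800, y 0.4619 (then +2.0000 / +1.1547)
    (3,3) via y @ 0.4619
    (2,3) via x @ 1.1800
    (2,2) via y @ 1.6166
    (2,1) via y @ 2.7713
    (1,1) via x @ 3.1800
    (1,0) via y @ 3.9260  # hit
  → r_3 = 3.9260
beam 4: φ=90°, α=285°
  direction (0.2588, -0.9659); cell (3,4); t to first gridline: x 1.5841, y 0.4141 (then +3.8637 / +1.0353)
    (3,3) via y @ 0.4141
    (3,2) via y @ 1.4494  # hit
  → r_4 = 1.4494

ranges = [2.2796, 2.9907, 3.9260, 1.4494]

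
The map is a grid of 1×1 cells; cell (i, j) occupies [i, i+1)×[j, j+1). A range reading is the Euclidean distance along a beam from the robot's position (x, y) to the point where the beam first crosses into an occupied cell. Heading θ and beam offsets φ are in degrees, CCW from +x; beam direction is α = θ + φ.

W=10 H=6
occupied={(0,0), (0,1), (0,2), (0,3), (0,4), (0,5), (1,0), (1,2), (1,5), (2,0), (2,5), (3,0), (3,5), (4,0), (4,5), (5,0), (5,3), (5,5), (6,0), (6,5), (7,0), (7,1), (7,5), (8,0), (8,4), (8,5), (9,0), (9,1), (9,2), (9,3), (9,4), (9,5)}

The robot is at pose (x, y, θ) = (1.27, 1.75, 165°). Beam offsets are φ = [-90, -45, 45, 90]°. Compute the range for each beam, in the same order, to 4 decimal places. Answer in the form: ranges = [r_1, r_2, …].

ranges = [0.2588, 0.2887, 0.3118, 0.7765]

beam 1: φ=-90°, α=75°
  d=(0.2588,0.9659)  start (1,1)  tX=2.8205 tY=0.2588  stride 1/|dx|=3.8637 1/|dy|=1.0353
    cross y-line → (1,2), t=0.2588 (wall)
  → r_1 = 0.2588
beam 2: φ=-45°, α=120°
  d=(-0.5000,0.8660)  start (1,1)  tX=0.5400 tY=0.2887  stride 1/|dx|=2.0000 1/|dy|=1.1547
    cross y-line → (1,2), t=0.2887 (wall)
  → r_2 = 0.2887
beam 3: φ=45°, α=210°
  d=(-0.8660,-0.5000)  start (1,1)  tX=0.3118 tY=1.5000  stride 1/|dx|=1.1547 1/|dy|=2.0000
    cross x-line → (0,1), t=0.3118 (wall)
  → r_3 = 0.3118
beam 4: φ=90°, α=255°
  d=(-0.2588,-0.9659)  start (1,1)  tX=1.0432 tY=0.7765  stride 1/|dx|=3.8637 1/|dy|=1.0353
    cross y-line → (1,0), t=0.7765 (wall)
  → r_4 = 0.7765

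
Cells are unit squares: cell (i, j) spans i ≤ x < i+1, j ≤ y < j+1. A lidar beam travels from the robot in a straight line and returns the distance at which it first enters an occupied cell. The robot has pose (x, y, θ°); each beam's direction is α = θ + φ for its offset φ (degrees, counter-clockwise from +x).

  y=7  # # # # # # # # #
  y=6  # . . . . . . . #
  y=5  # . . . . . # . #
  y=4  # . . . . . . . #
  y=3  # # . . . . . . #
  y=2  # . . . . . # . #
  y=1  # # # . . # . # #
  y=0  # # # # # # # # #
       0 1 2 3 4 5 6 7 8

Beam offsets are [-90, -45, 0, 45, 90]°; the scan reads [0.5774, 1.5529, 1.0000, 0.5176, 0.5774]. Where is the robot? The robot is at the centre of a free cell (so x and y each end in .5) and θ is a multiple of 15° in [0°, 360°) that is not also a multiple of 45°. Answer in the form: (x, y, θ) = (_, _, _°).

(x, y, θ) = (6.5, 6.5, 30°)

The pose lattice has 35·16 = 560 candidates. Test each by forward raycasting.
  (2.5, 2.5, 75°): beam 1 = 2.5882 ≠ 0.5774 ✗
  (1.5, 5.5, 195°): beam 1 = 1.5529 ≠ 0.5774 ✗
  (4.5, 6.5, 330°): beam 1 = 5.1962 ≠ 0.5774 ✗
  …
  (6.5, 6.5, 30°): r_1=0.5774, r_2=1.5529, r_3=1.0000, r_4=0.5176, r_5=0.5774 — all match ✓
No second candidate reproduces the full scan.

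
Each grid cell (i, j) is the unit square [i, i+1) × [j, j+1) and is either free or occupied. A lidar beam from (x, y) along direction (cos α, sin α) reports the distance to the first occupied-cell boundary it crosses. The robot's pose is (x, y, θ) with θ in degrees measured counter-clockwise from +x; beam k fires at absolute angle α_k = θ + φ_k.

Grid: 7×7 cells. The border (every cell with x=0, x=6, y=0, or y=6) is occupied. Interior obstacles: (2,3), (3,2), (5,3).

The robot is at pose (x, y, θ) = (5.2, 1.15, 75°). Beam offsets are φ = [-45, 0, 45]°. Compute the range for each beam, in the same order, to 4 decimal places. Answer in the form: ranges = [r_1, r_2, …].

beam 1: φ=-45°, α=30°
  cosα=0.8660 sinα=0.5000 | (5,1) | tMaxX 0.9238 tMaxY 1.7000 | tΔX 1.1547 tΔY 2.0000
    t=0.9238 [x] (6,1) — stop
  → r_1 = 0.9238
beam 2: φ=0°, α=75°
  cosα=0.2588 sinα=0.9659 | (5,1) | tMaxX 3.0910 tMaxY 0.8800 | tΔX 3.8637 tΔY 1.0353
    t=0.8800 [y] (5,2)
    t=1.9153 [y] (5,3) — stop
  → r_2 = 1.9153
beam 3: φ=45°, α=120°
  cosα=-0.5000 sinα=0.8660 | (5,1) | tMaxX 0.4000 tMaxY 0.9815 | tΔX 2.0000 tΔY 1.1547
    t=0.4000 [x] (4,1)
    t=0.9815 [y] (4,2)
    t=2.1362 [y] (4,3)
    t=2.4000 [x] (3,3)
    t=3.2909 [y] (3,4)
    t=4.4000 [x] (2,4)
    t=4.4456 [y] (2,5)
    t=5.6003 [y] (2,6) — stop
  → r_3 = 5.6003

ranges = [0.9238, 1.9153, 5.6003]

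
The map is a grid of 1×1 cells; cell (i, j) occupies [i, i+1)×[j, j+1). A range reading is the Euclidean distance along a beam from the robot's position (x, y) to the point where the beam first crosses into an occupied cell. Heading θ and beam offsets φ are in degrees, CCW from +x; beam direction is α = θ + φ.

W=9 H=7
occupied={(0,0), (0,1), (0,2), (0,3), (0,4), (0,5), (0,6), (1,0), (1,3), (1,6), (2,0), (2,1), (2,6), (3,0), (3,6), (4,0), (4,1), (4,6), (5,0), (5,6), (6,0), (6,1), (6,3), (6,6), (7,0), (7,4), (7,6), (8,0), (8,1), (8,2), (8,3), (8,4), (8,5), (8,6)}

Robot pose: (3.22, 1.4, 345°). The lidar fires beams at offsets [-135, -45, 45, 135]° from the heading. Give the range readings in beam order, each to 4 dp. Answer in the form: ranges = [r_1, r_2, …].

ranges = [0.2540, 0.4619, 0.9007, 0.4400]

beam 1: φ=-135°, α=210°
  dir = (cos 210°, sin 210°) = (-0.8660, -0.5000); from cell (3,1)
  next x-line at t=0.2540, next y-line at t=0.8000; Δt_x=1.1547, Δt_y=2.0000
    x: enter (2,1) at t=0.2540 ← occupied
  → r_1 = 0.2540
beam 2: φ=-45°, α=300°
  dir = (cos 300°, sin 300°) = (0.5000, -0.8660); from cell (3,1)
  next x-line at t=1.5600, next y-line at t=0.4619; Δt_x=2.0000, Δt_y=1.1547
    y: enter (3,0) at t=0.4619 ← occupied
  → r_2 = 0.4619
beam 3: φ=45°, α=30°
  dir = (cos 30°, sin 30°) = (0.8660, 0.5000); from cell (3,1)
  next x-line at t=0.9007, next y-line at t=1.2000; Δt_x=1.1547, Δt_y=2.0000
    x: enter (4,1) at t=0.9007 ← occupied
  → r_3 = 0.9007
beam 4: φ=135°, α=120°
  dir = (cos 120°, sin 120°) = (-0.5000, 0.8660); from cell (3,1)
  next x-line at t=0.4400, next y-line at t=0.6928; Δt_x=2.0000, Δt_y=1.1547
    x: enter (2,1) at t=0.4400 ← occupied
  → r_4 = 0.4400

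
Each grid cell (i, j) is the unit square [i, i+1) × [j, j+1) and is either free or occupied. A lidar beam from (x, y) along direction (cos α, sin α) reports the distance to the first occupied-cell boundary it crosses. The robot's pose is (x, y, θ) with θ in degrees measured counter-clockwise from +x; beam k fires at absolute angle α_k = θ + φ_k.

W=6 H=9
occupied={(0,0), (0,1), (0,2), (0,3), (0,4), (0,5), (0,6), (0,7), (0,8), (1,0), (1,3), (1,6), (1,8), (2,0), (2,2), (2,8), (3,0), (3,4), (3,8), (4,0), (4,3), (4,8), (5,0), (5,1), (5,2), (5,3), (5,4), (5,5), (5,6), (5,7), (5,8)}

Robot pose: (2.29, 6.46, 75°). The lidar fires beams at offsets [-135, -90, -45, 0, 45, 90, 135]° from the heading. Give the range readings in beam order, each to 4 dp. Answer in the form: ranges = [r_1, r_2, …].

beam 1: φ=-135°, α=300°
  direction (0.5000, -0.8660); cell (2,6); t to first gridline: x 1.4200, y 0.5312 (then +2.0000 / +1.1547)
    (2,5) via y @ 0.5312
    (3,5) via x @ 1.4200
    (3,4) via y @ 1.6859  # hit
  → r_1 = 1.6859
beam 2: φ=-90°, α=345°
  direction (0.9659, -0.2588); cell (2,6); t to first gridline: x 0.7350, y 1.7773 (then +1.0353 / +3.8637)
    (3,6) via x @ 0.7350
    (4,6) via x @ 1.7703
    (4,5) via y @ 1.7773
    (5,5) via x @ 2.8056  # hit
  → r_2 = 2.8056
beam 3: φ=-45°, α=30°
  direction (0.8660, 0.5000); cell (2,6); t to first gridline: x 0.8198, y 1.0800 (then +1.1547 / +2.0000)
    (3,6) via x @ 0.8198
    (3,7) via y @ 1.0800
    (4,7) via x @ 1.9745
    (4,8) via y @ 3.0800  # hit
  → r_3 = 3.0800
beam 4: φ=0°, α=75°
  direction (0.2588, 0.9659); cell (2,6); t to first gridline: x 2.7432, y 0.5590 (then +3.8637 / +1.0353)
    (2,7) via y @ 0.5590
    (2,8) via y @ 1.5943  # hit
  → r_4 = 1.5943
beam 5: φ=45°, α=120°
  direction (-0.5000, 0.8660); cell (2,6); t to first gridline: x 0.5800, y 0.6235 (then +2.0000 / +1.1547)
    (1,6) via x @ 0.5800  # hit
  → r_5 = 0.5800
beam 6: φ=90°, α=165°
  direction (-0.9659, 0.2588); cell (2,6); t to first gridline: x 0.3002, y 2.0864 (then +1.0353 / +3.8637)
    (1,6) via x @ 0.3002  # hit
  → r_6 = 0.3002
beam 7: φ=135°, α=210°
  direction (-0.8660, -0.5000); cell (2,6); t to first gridline: x 0.3349, y 0.9200 (then +1.1547 / +2.0000)
    (1,6) via x @ 0.3349  # hit
  → r_7 = 0.3349

ranges = [1.6859, 2.8056, 3.0800, 1.5943, 0.5800, 0.3002, 0.3349]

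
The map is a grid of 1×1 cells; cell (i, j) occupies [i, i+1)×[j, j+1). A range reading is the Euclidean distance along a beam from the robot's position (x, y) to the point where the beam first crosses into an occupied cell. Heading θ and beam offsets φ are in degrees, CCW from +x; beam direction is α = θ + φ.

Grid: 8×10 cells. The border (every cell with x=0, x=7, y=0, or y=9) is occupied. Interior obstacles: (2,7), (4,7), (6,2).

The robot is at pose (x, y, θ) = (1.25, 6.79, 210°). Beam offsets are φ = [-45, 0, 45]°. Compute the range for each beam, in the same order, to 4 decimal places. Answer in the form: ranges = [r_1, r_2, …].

ranges = [0.2588, 0.2887, 0.9659]

beam 1: φ=-45°, α=165°
  d=(-0.9659,0.2588)  start (1,6)  tX=0.2588 tY=0.8114  stride 1/|dx|=1.0353 1/|dy|=3.8637
    cross x-line → (0,6), t=0.2588 (wall)
  → r_1 = 0.2588
beam 2: φ=0°, α=210°
  d=(-0.8660,-0.5000)  start (1,6)  tX=0.2887 tY=1.5800  stride 1/|dx|=1.1547 1/|dy|=2.0000
    cross x-line → (0,6), t=0.2887 (wall)
  → r_2 = 0.2887
beam 3: φ=45°, α=255°
  d=(-0.2588,-0.9659)  start (1,6)  tX=0.9659 tY=0.8179  stride 1/|dx|=3.8637 1/|dy|=1.0353
    cross y-line → (1,5), t=0.8179
    cross x-line → (0,5), t=0.9659 (wall)
  → r_3 = 0.9659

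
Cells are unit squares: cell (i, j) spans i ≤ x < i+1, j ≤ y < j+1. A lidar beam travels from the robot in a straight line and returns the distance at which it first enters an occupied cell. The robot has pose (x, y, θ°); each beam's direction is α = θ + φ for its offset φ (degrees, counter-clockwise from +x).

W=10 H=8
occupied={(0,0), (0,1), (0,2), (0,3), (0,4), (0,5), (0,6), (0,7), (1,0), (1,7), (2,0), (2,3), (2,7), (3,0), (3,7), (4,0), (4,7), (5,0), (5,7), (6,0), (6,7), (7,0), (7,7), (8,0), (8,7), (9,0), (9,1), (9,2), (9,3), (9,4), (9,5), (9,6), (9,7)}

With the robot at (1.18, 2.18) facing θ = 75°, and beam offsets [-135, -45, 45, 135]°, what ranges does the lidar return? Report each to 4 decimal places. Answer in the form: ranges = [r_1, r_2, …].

beam 1: φ=-135°, α=300°
  d=(0.5000,-0.8660)  start (1,2)  tX=1.6400 tY=0.2078  stride 1/|dx|=2.0000 1/|dy|=1.1547
    cross y-line → (1,1), t=0.2078
    cross y-line → (1,0), t=1.3625 (wall)
  → r_1 = 1.3625
beam 2: φ=-45°, α=30°
  d=(0.8660,0.5000)  start (1,2)  tX=0.9469 tY=1.6400  stride 1/|dx|=1.1547 1/|dy|=2.0000
    cross x-line → (2,2), t=0.9469
    cross y-line → (2,3), t=1.6400 (wall)
  → r_2 = 1.6400
beam 3: φ=45°, α=120°
  d=(-0.5000,0.8660)  start (1,2)  tX=0.3600 tY=0.9469  stride 1/|dx|=2.0000 1/|dy|=1.1547
    cross x-line → (0,2), t=0.3600 (wall)
  → r_3 = 0.3600
beam 4: φ=135°, α=210°
  d=(-0.8660,-0.5000)  start (1,2)  tX=0.2078 tY=0.3600  stride 1/|dx|=1.1547 1/|dy|=2.0000
    cross x-line → (0,2), t=0.2078 (wall)
  → r_4 = 0.2078

ranges = [1.3625, 1.6400, 0.3600, 0.2078]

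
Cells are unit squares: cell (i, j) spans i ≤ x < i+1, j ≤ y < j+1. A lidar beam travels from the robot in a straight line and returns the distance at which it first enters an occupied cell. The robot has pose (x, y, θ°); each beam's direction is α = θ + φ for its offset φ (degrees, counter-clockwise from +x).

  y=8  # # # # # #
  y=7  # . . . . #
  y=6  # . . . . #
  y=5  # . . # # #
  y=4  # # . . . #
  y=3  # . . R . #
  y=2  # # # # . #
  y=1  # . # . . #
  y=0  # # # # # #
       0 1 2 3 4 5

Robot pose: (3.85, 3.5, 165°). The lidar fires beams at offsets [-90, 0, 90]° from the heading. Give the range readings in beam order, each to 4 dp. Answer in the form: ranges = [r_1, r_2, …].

beam 1: φ=-90°, α=75°
  dir = (cos 75°, sin 75°) = (0.2588, 0.9659); from cell (3,3)
  next x-line at t=0.5796, next y-line at t=0.5176; Δt_x=3.8637, Δt_y=1.0353
    y: enter (3,4) at t=0.5176
    x: enter (4,4) at t=0.5796
    y: enter (4,5) at t=1.5529 ← occupied
  → r_1 = 1.5529
beam 2: φ=0°, α=165°
  dir = (cos 165°, sin 165°) = (-0.9659, 0.2588); from cell (3,3)
  next x-line at t=0.8800, next y-line at t=1.9319; Δt_x=1.0353, Δt_y=3.8637
    x: enter (2,3) at t=0.8800
    x: enter (1,3) at t=1.9153
    y: enter (1,4) at t=1.9319 ← occupied
  → r_2 = 1.9319
beam 3: φ=90°, α=255°
  dir = (cos 255°, sin 255°) = (-0.2588, -0.9659); from cell (3,3)
  next x-line at t=3.2841, next y-line at t=0.5176; Δt_x=3.8637, Δt_y=1.0353
    y: enter (3,2) at t=0.5176 ← occupied
  → r_3 = 0.5176

ranges = [1.5529, 1.9319, 0.5176]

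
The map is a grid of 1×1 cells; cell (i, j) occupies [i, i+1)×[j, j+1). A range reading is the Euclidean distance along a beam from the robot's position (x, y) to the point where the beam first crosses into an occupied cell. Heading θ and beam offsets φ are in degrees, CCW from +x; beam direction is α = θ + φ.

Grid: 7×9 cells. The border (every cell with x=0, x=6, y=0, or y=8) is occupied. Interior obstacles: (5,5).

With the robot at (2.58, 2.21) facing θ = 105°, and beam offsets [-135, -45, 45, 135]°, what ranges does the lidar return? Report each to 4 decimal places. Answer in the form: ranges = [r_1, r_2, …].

beam 1: φ=-135°, α=330°
  dir = (cos 330°, sin 330°) = (0.8660, -0.5000); from cell (2,2)
  next x-line at t=0.4850, next y-line at t=0.4200; Δt_x=1.1547, Δt_y=2.0000
    y: enter (2,1) at t=0.4200
    x: enter (3,1) at t=0.4850
    x: enter (4,1) at t=1.6397
    y: enter (4,0) at t=2.4200 ← occupied
  → r_1 = 2.4200
beam 2: φ=-45°, α=60°
  dir = (cos 60°, sin 60°) = (0.5000, 0.8660); from cell (2,2)
  next x-line at t=0.8400, next y-line at t=0.9122; Δt_x=2.0000, Δt_y=1.1547
    x: enter (3,2) at t=0.8400
    y: enter (3,3) at t=0.9122
    y: enter (3,4) at t=2.0669
    x: enter (4,4) at t=2.8400
    y: enter (4,5) at t=3.2216
    y: enter (4,6) at t=4.3763
    x: enter (5,6) at t=4.8400
    y: enter (5,7) at t=5.5310
    y: enter (5,8) at t=6.6857 ← occupied
  → r_2 = 6.6857
beam 3: φ=45°, α=150°
  dir = (cos 150°, sin 150°) = (-0.8660, 0.5000); from cell (2,2)
  next x-line at t=0.6697, next y-line at t=1.5800; Δt_x=1.1547, Δt_y=2.0000
    x: enter (1,2) at t=0.6697
    y: enter (1,3) at t=1.5800
    x: enter (0,3) at t=1.8244 ← occupied
  → r_3 = 1.8244
beam 4: φ=135°, α=240°
  dir = (cos 240°, sin 240°) = (-0.5000, -0.8660); from cell (2,2)
  next x-line at t=1.1600, next y-line at t=0.2425; Δt_x=2.0000, Δt_y=1.1547
    y: enter (2,1) at t=0.2425
    x: enter (1,1) at t=1.1600
    y: enter (1,0) at t=1.3972 ← occupied
  → r_4 = 1.3972

ranges = [2.4200, 6.6857, 1.8244, 1.3972]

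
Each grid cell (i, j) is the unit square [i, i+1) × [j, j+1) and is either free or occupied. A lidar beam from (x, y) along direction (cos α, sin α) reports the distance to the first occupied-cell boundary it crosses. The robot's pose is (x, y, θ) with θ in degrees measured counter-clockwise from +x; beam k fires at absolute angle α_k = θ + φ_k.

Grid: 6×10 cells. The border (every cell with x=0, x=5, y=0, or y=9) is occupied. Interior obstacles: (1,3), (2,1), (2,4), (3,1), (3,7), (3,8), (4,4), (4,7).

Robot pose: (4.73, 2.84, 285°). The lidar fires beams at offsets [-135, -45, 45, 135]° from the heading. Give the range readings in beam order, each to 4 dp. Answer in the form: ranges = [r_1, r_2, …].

ranges = [2.3200, 1.4600, 0.3118, 0.5400]

beam 1: φ=-135°, α=150°
  direction (-0.8660, 0.5000); cell (4,2); t to first gridline: x 0.8429, y 0.3200 (then +1.1547 / +2.0000)
    (4,3) via y @ 0.3200
    (3,3) via x @ 0.8429
    (2,3) via x @ 1.9976
    (2,4) via y @ 2.3200  # hit
  → r_1 = 2.3200
beam 2: φ=-45°, α=240°
  direction (-0.5000, -0.8660); cell (4,2); t to first gridline: x 1.4600, y 0.9699 (then +2.0000 / +1.1547)
    (4,1) via y @ 0.9699
    (3,1) via x @ 1.4600  # hit
  → r_2 = 1.4600
beam 3: φ=45°, α=330°
  direction (0.8660, -0.5000); cell (4,2); t to first gridline: x 0.3118, y 1.6800 (then +1.1547 / +2.0000)
    (5,2) via x @ 0.3118  # hit
  → r_3 = 0.3118
beam 4: φ=135°, α=60°
  direction (0.5000, 0.8660); cell (4,2); t to first gridline: x 0.5400, y 0.1848 (then +2.0000 / +1.1547)
    (4,3) via y @ 0.1848
    (5,3) via x @ 0.5400  # hit
  → r_4 = 0.5400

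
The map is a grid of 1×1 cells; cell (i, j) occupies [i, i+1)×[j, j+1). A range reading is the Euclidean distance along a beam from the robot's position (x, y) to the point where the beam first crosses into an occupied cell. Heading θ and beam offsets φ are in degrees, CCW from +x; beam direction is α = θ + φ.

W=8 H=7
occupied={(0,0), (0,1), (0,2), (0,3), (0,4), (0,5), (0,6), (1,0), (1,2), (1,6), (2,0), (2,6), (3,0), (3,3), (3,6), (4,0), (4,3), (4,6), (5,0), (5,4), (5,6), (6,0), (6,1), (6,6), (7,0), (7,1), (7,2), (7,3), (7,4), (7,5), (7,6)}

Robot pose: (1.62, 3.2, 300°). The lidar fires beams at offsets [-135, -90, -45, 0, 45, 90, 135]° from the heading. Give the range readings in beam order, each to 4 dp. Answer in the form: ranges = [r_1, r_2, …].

ranges = [0.6419, 0.4000, 0.2071, 0.2309, 4.6364, 1.5935, 2.8988]

beam 1: φ=-135°, α=165°
  direction (-0.9659, 0.2588); cell (1,3); t to first gridline: x 0.6419, y 3.0910 (then +1.0353 / +3.8637)
    (0,3) via x @ 0.6419  # hit
  → r_1 = 0.6419
beam 2: φ=-90°, α=210°
  direction (-0.8660, -0.5000); cell (1,3); t to first gridline: x 0.7159, y 0.4000 (then +1.1547 / +2.0000)
    (1,2) via y @ 0.4000  # hit
  → r_2 = 0.4000
beam 3: φ=-45°, α=255°
  direction (-0.2588, -0.9659); cell (1,3); t to first gridline: x 2.3955, y 0.2071 (then +3.8637 / +1.0353)
    (1,2) via y @ 0.2071  # hit
  → r_3 = 0.2071
beam 4: φ=0°, α=300°
  direction (0.5000, -0.8660); cell (1,3); t to first gridline: x 0.7600, y 0.2309 (then +2.0000 / +1.1547)
    (1,2) via y @ 0.2309  # hit
  → r_4 = 0.2309
beam 5: φ=45°, α=345°
  direction (0.9659, -0.2588); cell (1,3); t to first gridline: x 0.3934, y 0.7727 (then +1.0353 / +3.8637)
    (2,3) via x @ 0.3934
    (2,2) via y @ 0.7727
    (3,2) via x @ 1.4287
    (4,2) via x @ 2.4640
    (5,2) via x @ 3.4992
    (6,2) via x @ 4.5345
    (6,1) via y @ 4.6364  # hit
  → r_5 = 4.6364
beam 6: φ=90°, α=30°
  direction (0.8660, 0.5000); cell (1,3); t to first gridline: x 0.4388, y 1.6000 (then +1.1547 / +2.0000)
    (2,3) via x @ 0.4388
    (3,3) via x @ 1.5935  # hit
  → r_6 = 1.5935
beam 7: φ=135°, α=75°
  direction (0.2588, 0.9659); cell (1,3); t to first gridline: x 1.4682, y 0.8282 (then +3.8637 / +1.0353)
    (1,4) via y @ 0.8282
    (2,4) via x @ 1.4682
    (2,5) via y @ 1.8635
    (2,6) via y @ 2.8988  # hit
  → r_7 = 2.8988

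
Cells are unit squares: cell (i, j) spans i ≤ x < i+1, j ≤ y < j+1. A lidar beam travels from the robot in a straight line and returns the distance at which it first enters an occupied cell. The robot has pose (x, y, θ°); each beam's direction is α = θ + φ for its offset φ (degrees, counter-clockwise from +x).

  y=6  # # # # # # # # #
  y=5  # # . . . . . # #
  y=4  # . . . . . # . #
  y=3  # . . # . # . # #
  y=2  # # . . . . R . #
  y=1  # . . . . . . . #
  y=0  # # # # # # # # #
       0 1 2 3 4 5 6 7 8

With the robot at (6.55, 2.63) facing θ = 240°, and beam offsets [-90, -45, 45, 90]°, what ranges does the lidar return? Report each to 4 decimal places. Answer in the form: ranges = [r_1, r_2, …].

ranges = [0.7400, 5.7458, 1.6875, 1.6743]

beam 1: φ=-90°, α=150°
  d=(-0.8660,0.5000)  start (6,2)  tX=0.6351 tY=0.7400  stride 1/|dx|=1.1547 1/|dy|=2.0000
    cross x-line → (5,2), t=0.6351
    cross y-line → (5,3), t=0.7400 (wall)
  → r_1 = 0.7400
beam 2: φ=-45°, α=195°
  d=(-0.9659,-0.2588)  start (6,2)  tX=0.5694 tY=2.4341  stride 1/|dx|=1.0353 1/|dy|=3.8637
    cross x-line → (5,2), t=0.5694
    cross x-line → (4,2), t=1.6047
    cross y-line → (4,1), t=2.4341
    cross x-line → (3,1), t=2.6400
    cross x-line → (2,1), t=3.6752
    cross x-line → (1,1), t=4.7105
    cross x-line → (0,1), t=5.7458 (wall)
  → r_2 = 5.7458
beam 3: φ=45°, α=285°
  d=(0.2588,-0.9659)  start (6,2)  tX=1.7387 tY=0.6522  stride 1/|dx|=3.8637 1/|dy|=1.0353
    cross y-line → (6,1), t=0.6522
    cross y-line → (6,0), t=1.6875 (wall)
  → r_3 = 1.6875
beam 4: φ=90°, α=330°
  d=(0.8660,-0.5000)  start (6,2)  tX=0.5196 tY=1.2600  stride 1/|dx|=1.1547 1/|dy|=2.0000
    cross x-line → (7,2), t=0.5196
    cross y-line → (7,1), t=1.2600
    cross x-line → (8,1), t=1.6743 (wall)
  → r_4 = 1.6743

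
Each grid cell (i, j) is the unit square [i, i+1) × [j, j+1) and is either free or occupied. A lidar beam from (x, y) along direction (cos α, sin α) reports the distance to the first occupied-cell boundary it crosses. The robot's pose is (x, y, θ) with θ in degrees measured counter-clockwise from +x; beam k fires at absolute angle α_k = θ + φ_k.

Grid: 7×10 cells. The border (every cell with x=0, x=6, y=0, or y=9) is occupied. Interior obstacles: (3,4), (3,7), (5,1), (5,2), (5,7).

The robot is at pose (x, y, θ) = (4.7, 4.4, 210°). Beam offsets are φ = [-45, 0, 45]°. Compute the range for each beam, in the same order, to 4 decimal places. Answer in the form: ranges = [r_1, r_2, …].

ranges = [0.7247, 4.2724, 3.5199]

beam 1: φ=-45°, α=165°
  d=(-0.9659,0.2588)  start (4,4)  tX=0.7247 tY=2.3182  stride 1/|dx|=1.0353 1/|dy|=3.8637
    cross x-line → (3,4), t=0.7247 (wall)
  → r_1 = 0.7247
beam 2: φ=0°, α=210°
  d=(-0.8660,-0.5000)  start (4,4)  tX=0.8083 tY=0.8000  stride 1/|dx|=1.1547 1/|dy|=2.0000
    cross y-line → (4,3), t=0.8000
    cross x-line → (3,3), t=0.8083
    cross x-line → (2,3), t=1.9630
    cross y-line → (2,2), t=2.8000
    cross x-line → (1,2), t=3.1177
    cross x-line → (0,2), t=4.2724 (wall)
  → r_2 = 4.2724
beam 3: φ=45°, α=255°
  d=(-0.2588,-0.9659)  start (4,4)  tX=2.7046 tY=0.4141  stride 1/|dx|=3.8637 1/|dy|=1.0353
    cross y-line → (4,3), t=0.4141
    cross y-line → (4,2), t=1.4494
    cross y-line → (4,1), t=2.4847
    cross x-line → (3,1), t=2.7046
    cross y-line → (3,0), t=3.5199 (wall)
  → r_3 = 3.5199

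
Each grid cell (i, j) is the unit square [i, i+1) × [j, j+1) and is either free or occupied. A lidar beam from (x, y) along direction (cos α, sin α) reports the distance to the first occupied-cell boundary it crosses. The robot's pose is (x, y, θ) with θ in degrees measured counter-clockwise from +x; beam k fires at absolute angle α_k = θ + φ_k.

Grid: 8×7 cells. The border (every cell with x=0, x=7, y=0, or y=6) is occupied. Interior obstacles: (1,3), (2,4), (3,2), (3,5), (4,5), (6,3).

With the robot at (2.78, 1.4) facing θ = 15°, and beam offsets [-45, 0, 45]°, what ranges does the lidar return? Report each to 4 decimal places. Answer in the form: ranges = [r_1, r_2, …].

beam 1: φ=-45°, α=330°
  dir = (cos 330°, sin 330°) = (0.8660, -0.5000); from cell (2,1)
  next x-line at t=0.2540, next y-line at t=0.8000; Δt_x=1.1547, Δt_y=2.0000
    x: enter (3,1) at t=0.2540
    y: enter (3,0) at t=0.8000 ← occupied
  → r_1 = 0.8000
beam 2: φ=0°, α=15°
  dir = (cos 15°, sin 15°) = (0.9659, 0.2588); from cell (2,1)
  next x-line at t=0.2278, next y-line at t=2.3182; Δt_x=1.0353, Δt_y=3.8637
    x: enter (3,1) at t=0.2278
    x: enter (4,1) at t=1.2630
    x: enter (5,1) at t=2.2983
    y: enter (5,2) at t=2.3182
    x: enter (6,2) at t=3.3336
    x: enter (7,2) at t=4.3689 ← occupied
  → r_2 = 4.3689
beam 3: φ=45°, α=60°
  dir = (cos 60°, sin 60°) = (0.5000, 0.8660); from cell (2,1)
  next x-line at t=0.4400, next y-line at t=0.6928; Δt_x=2.0000, Δt_y=1.1547
    x: enter (3,1) at t=0.4400
    y: enter (3,2) at t=0.6928 ← occupied
  → r_3 = 0.6928

ranges = [0.8000, 4.3689, 0.6928]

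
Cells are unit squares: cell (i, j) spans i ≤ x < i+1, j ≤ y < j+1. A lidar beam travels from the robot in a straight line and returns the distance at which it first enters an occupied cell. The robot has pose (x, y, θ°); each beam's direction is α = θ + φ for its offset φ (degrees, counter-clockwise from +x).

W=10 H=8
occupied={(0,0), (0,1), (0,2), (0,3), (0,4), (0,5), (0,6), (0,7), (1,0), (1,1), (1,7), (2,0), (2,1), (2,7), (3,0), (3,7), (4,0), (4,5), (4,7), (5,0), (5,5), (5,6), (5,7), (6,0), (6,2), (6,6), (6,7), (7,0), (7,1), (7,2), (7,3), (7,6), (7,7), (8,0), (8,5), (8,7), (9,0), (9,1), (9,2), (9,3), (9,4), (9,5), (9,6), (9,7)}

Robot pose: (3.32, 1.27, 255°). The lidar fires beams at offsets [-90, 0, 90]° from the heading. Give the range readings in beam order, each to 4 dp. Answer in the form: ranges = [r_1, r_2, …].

beam 1: φ=-90°, α=165°
  dir = (cos 165°, sin 165°) = (-0.9659, 0.2588); from cell (3,1)
  next x-line at t=0.3313, next y-line at t=2.8205; Δt_x=1.0353, Δt_y=3.8637
    x: enter (2,1) at t=0.3313 ← occupied
  → r_1 = 0.3313
beam 2: φ=0°, α=255°
  dir = (cos 255°, sin 255°) = (-0.2588, -0.9659); from cell (3,1)
  next x-line at t=1.2364, next y-line at t=0.2795; Δt_x=3.8637, Δt_y=1.0353
    y: enter (3,0) at t=0.2795 ← occupied
  → r_2 = 0.2795
beam 3: φ=90°, α=345°
  dir = (cos 345°, sin 345°) = (0.9659, -0.2588); from cell (3,1)
  next x-line at t=0.7040, next y-line at t=1.0432; Δt_x=1.0353, Δt_y=3.8637
    x: enter (4,1) at t=0.7040
    y: enter (4,0) at t=1.0432 ← occupied
  → r_3 = 1.0432

ranges = [0.3313, 0.2795, 1.0432]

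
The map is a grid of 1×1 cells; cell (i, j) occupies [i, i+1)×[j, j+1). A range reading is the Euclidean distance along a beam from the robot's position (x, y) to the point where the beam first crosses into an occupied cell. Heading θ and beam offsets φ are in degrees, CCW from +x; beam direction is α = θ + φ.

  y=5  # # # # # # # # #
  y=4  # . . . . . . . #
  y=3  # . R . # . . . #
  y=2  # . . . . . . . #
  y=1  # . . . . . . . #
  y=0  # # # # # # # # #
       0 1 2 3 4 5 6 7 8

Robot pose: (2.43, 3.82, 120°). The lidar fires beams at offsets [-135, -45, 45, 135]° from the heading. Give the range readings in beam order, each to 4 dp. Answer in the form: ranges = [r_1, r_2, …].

beam 1: φ=-135°, α=345°
  d=(0.9659,-0.2588)  start (2,3)  tX=0.5901 tY=3.1682  stride 1/|dx|=1.0353 1/|dy|=3.8637
    cross x-line → (3,3), t=0.5901
    cross x-line → (4,3), t=1.6254 (wall)
  → r_1 = 1.6254
beam 2: φ=-45°, α=75°
  d=(0.2588,0.9659)  start (2,3)  tX=2.2023 tY=0.1863  stride 1/|dx|=3.8637 1/|dy|=1.0353
    cross y-line → (2,4), t=0.1863
    cross y-line → (2,5), t=1.2216 (wall)
  → r_2 = 1.2216
beam 3: φ=45°, α=165°
  d=(-0.9659,0.2588)  start (2,3)  tX=0.4452 tY=0.6955  stride 1/|dx|=1.0353 1/|dy|=3.8637
    cross x-line → (1,3), t=0.4452
    cross y-line → (1,4), t=0.6955
    cross x-line → (0,4), t=1.4804 (wall)
  → r_3 = 1.4804
beam 4: φ=135°, α=255°
  d=(-0.2588,-0.9659)  start (2,3)  tX=1.6614 tY=0.8489  stride 1/|dx|=3.8637 1/|dy|=1.0353
    cross y-line → (2,2), t=0.8489
    cross x-line → (1,2), t=1.6614
    cross y-line → (1,1), t=1.8842
    cross y-line → (1,0), t=2.9195 (wall)
  → r_4 = 2.9195

ranges = [1.6254, 1.2216, 1.4804, 2.9195]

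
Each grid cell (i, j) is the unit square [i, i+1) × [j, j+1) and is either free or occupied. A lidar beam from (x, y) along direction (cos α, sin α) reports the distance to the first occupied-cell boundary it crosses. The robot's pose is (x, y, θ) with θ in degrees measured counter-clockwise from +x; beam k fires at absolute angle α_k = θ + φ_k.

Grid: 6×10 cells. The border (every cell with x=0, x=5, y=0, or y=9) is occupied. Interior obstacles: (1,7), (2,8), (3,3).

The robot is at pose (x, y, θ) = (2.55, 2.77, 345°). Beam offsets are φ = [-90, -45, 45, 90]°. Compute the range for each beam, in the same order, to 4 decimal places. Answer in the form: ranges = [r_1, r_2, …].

ranges = [1.8324, 2.0438, 0.5196, 6.4498]

beam 1: φ=-90°, α=255°
  cosα=-0.2588 sinα=-0.9659 | (2,2) | tMaxX 2.1250 tMaxY 0.7972 | tΔX 3.8637 tΔY 1.0353
    t=0.7972 [y] (2,1)
    t=1.8324 [y] (2,0) — stop
  → r_1 = 1.8324
beam 2: φ=-45°, α=300°
  cosα=0.5000 sinα=-0.8660 | (2,2) | tMaxX 0.9000 tMaxY 0.8891 | tΔX 2.0000 tΔY 1.1547
    t=0.8891 [y] (2,1)
    t=0.9000 [x] (3,1)
    t=2.0438 [y] (3,0) — stop
  → r_2 = 2.0438
beam 3: φ=45°, α=30°
  cosα=0.8660 sinα=0.5000 | (2,2) | tMaxX 0.5196 tMaxY 0.4600 | tΔX 1.1547 tΔY 2.0000
    t=0.4600 [y] (2,3)
    t=0.5196 [x] (3,3) — stop
  → r_3 = 0.5196
beam 4: φ=90°, α=75°
  cosα=0.2588 sinα=0.9659 | (2,2) | tMaxX 1.7387 tMaxY 0.2381 | tΔX 3.8637 tΔY 1.0353
    t=0.2381 [y] (2,3)
    t=1.2734 [y] (2,4)
    t=1.7387 [x] (3,4)
    t=2.3087 [y] (3,5)
    t=3.3439 [y] (3,6)
    t=4.3792 [y] (3,7)
    t=5.4145 [y] (3,8)
    t=5.6024 [x] (4,8)
    t=6.4498 [y] (4,9) — stop
  → r_4 = 6.4498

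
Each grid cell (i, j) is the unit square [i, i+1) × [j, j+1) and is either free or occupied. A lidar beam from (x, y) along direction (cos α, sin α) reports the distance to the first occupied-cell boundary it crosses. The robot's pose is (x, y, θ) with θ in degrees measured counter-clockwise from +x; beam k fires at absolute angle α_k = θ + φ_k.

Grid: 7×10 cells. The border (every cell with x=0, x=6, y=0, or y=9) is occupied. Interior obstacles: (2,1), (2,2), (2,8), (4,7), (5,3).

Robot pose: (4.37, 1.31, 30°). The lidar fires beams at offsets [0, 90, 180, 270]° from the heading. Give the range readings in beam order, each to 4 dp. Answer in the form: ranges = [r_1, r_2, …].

ranges = [1.8822, 6.7400, 0.6200, 0.3580]

beam 1: φ=0°, α=30°
  direction (0.8660, 0.5000); cell (4,1); t to first gridline: x 0.7275, y 1.3800 (then +1.1547 / +2.0000)
    (5,1) via x @ 0.7275
    (5,2) via y @ 1.3800
    (6,2) via x @ 1.8822  # hit
  → r_1 = 1.8822
beam 2: φ=90°, α=120°
  direction (-0.5000, 0.8660); cell (4,1); t to first gridline: x 0.7400, y 0.7967 (then +2.0000 / +1.1547)
    (3,1) via x @ 0.7400
    (3,2) via y @ 0.7967
    (3,3) via y @ 1.9514
    (2,3) via x @ 2.7400
    (2,4) via y @ 3.1061
    (2,5) via y @ 4.2608
    (1,5) via x @ 4.7400
    (1,6) via y @ 5.4155
    (1,7) via y @ 6.5702
    (0,7) via x @ 6.7400  # hit
  → r_2 = 6.7400
beam 3: φ=180°, α=210°
  direction (-0.8660, -0.5000); cell (4,1); t to first gridline: x 0.4272, y 0.6200 (then +1.1547 / +2.0000)
    (3,1) via x @ 0.4272
    (3,0) via y @ 0.6200  # hit
  → r_3 = 0.6200
beam 4: φ=270°, α=300°
  direction (0.5000, -0.8660); cell (4,1); t to first gridline: x 1.2600, y 0.3580 (then +2.0000 / +1.1547)
    (4,0) via y @ 0.3580  # hit
  → r_4 = 0.3580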